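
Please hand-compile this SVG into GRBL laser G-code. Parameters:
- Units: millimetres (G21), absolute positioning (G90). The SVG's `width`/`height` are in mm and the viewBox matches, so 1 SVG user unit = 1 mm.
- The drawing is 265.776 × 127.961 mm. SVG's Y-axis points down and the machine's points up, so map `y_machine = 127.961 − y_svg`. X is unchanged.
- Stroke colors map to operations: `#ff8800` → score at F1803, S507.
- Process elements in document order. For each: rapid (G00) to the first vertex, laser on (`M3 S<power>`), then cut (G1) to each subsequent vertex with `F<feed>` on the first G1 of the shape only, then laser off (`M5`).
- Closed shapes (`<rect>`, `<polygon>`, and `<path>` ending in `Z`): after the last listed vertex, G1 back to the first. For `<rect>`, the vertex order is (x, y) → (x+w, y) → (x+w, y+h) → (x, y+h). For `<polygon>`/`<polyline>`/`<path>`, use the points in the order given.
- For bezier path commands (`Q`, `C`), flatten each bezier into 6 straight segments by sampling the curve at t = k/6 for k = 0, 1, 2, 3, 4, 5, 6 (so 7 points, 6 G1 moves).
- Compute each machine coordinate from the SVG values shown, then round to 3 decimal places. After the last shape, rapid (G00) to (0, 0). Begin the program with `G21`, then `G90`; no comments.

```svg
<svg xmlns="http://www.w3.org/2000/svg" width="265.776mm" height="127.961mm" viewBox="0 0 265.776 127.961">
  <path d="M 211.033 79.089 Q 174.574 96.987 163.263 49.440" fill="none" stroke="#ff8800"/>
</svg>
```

viewBox `0 0 265.776 127.961` with mm width/height → 1 unit = 1 mm. Flip: y_m = 127.961 − y_svg.

**Shape 1** — `<path>` quadratic bezier, stroke `#ff8800` → score (S507, F1803). Control points (SVG): P0=(211.033,79.089), P1=(174.574,96.987), P2=(163.263,49.440); sampled at t=k/6. Machine vertices: (211.033,48.872) → (199.579,44.724) → (189.521,44.212) → (180.861,47.335) → (173.598,54.095) → (167.732,64.490) → (163.263,78.521). Open path.

G21
G90
G00 X211.033 Y48.872
M3 S507
G1 X199.579 Y44.724 F1803
G1 X189.521 Y44.212
G1 X180.861 Y47.335
G1 X173.598 Y54.095
G1 X167.732 Y64.490
G1 X163.263 Y78.521
M5
G00 X0.000 Y0.000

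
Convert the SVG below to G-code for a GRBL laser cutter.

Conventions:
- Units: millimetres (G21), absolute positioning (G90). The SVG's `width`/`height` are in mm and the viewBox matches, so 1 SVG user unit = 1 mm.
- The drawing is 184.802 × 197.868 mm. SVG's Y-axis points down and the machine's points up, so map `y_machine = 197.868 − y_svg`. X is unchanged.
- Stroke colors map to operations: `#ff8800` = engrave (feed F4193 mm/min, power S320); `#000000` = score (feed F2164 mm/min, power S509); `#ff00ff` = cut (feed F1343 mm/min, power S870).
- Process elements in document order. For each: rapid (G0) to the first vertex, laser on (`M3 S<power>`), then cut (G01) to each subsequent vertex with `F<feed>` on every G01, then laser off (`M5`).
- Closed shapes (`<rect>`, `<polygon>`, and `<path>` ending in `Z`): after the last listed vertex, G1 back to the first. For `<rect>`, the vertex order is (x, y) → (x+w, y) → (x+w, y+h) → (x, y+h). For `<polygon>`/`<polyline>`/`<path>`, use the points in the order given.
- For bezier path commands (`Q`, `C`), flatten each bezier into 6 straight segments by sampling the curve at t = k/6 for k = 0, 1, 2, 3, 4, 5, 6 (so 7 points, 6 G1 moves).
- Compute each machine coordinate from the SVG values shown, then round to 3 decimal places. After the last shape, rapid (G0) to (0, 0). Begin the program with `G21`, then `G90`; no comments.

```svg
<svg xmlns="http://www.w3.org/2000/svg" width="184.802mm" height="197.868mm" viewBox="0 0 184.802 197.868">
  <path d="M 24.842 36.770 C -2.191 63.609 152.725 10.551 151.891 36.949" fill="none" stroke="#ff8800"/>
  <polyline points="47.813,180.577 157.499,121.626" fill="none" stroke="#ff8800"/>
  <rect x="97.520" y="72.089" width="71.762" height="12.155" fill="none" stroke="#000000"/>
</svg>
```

1 u = 1 mm; y_m = 197.868 − y.

[1] `<path>` cubic bezier, #ff8800→engrave S320 F4193: (24.842,161.098) → (24.924,153.599) → (45.951,154.989) → (78.542,160.843) → (113.316,166.734) → (140.892,168.234) → (151.891,160.919)

[2] `<polyline>` line segment, #ff8800→engrave S320 F4193: (47.813,17.291) → (157.499,76.242)

[3] `<rect>` rectangle, #000000→score S509 F2164: (97.520,125.779) → (169.282,125.779) → (169.282,113.624) → (97.520,113.624) → (97.520,125.779) (closed)

G21
G90
G0 X24.842 Y161.098
M3 S320
G01 X24.924 Y153.599 F4193
G01 X45.951 Y154.989 F4193
G01 X78.542 Y160.843 F4193
G01 X113.316 Y166.734 F4193
G01 X140.892 Y168.234 F4193
G01 X151.891 Y160.919 F4193
M5
G0 X47.813 Y17.291
M3 S320
G01 X157.499 Y76.242 F4193
M5
G0 X97.520 Y125.779
M3 S509
G01 X169.282 Y125.779 F2164
G01 X169.282 Y113.624 F2164
G01 X97.520 Y113.624 F2164
G01 X97.520 Y125.779 F2164
M5
G0 X0.000 Y0.000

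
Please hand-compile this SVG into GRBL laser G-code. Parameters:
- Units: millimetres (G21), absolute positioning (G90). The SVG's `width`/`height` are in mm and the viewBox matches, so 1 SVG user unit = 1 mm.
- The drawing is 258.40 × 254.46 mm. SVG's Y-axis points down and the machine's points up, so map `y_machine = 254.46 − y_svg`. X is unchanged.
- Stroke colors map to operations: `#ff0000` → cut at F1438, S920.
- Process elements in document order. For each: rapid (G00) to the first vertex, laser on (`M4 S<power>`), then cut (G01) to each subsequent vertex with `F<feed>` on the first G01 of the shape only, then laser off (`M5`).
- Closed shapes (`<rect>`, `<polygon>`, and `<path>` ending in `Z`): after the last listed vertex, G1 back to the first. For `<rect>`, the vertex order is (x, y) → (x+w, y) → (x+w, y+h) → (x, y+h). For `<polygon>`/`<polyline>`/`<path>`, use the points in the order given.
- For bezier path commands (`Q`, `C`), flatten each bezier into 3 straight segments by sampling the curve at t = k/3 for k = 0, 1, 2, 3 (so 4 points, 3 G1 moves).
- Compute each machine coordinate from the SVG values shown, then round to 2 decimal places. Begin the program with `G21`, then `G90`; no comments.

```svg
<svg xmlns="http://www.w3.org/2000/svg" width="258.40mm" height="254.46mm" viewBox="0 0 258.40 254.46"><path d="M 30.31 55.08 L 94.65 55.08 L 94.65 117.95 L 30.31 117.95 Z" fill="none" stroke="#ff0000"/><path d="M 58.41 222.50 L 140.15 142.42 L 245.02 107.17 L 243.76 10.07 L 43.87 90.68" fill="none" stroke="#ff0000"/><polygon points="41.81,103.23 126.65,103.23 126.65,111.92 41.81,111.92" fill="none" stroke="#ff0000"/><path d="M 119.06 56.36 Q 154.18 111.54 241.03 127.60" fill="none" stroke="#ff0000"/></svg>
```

1 u = 1 mm; y_m = 254.46 − y.

[1] `<path>` rectangle, #ff0000→cut S920 F1438: (30.31,199.38) → (94.65,199.38) → (94.65,136.51) → (30.31,136.51) → (30.31,199.38) (closed)

[2] `<path>` open polyline, #ff0000→cut S920 F1438: (58.41,31.96) → (140.15,112.04) → (245.02,147.29) → (243.76,244.39) → (43.87,163.78)

[3] `<polygon>` rectangle, #ff0000→cut S920 F1438: (41.81,151.23) → (126.65,151.23) → (126.65,142.54) → (41.81,142.54) → (41.81,151.23) (closed)

[4] `<path>` quadratic bezier, #ff0000→cut S920 F1438: (119.06,198.10) → (148.22,165.66) → (188.88,141.91) → (241.03,126.86)

G21
G90
G00 X30.31 Y199.38
M4 S920
G01 X94.65 Y199.38 F1438
G01 X94.65 Y136.51
G01 X30.31 Y136.51
G01 X30.31 Y199.38
M5
G00 X58.41 Y31.96
M4 S920
G01 X140.15 Y112.04 F1438
G01 X245.02 Y147.29
G01 X243.76 Y244.39
G01 X43.87 Y163.78
M5
G00 X41.81 Y151.23
M4 S920
G01 X126.65 Y151.23 F1438
G01 X126.65 Y142.54
G01 X41.81 Y142.54
G01 X41.81 Y151.23
M5
G00 X119.06 Y198.10
M4 S920
G01 X148.22 Y165.66 F1438
G01 X188.88 Y141.91
G01 X241.03 Y126.86
M5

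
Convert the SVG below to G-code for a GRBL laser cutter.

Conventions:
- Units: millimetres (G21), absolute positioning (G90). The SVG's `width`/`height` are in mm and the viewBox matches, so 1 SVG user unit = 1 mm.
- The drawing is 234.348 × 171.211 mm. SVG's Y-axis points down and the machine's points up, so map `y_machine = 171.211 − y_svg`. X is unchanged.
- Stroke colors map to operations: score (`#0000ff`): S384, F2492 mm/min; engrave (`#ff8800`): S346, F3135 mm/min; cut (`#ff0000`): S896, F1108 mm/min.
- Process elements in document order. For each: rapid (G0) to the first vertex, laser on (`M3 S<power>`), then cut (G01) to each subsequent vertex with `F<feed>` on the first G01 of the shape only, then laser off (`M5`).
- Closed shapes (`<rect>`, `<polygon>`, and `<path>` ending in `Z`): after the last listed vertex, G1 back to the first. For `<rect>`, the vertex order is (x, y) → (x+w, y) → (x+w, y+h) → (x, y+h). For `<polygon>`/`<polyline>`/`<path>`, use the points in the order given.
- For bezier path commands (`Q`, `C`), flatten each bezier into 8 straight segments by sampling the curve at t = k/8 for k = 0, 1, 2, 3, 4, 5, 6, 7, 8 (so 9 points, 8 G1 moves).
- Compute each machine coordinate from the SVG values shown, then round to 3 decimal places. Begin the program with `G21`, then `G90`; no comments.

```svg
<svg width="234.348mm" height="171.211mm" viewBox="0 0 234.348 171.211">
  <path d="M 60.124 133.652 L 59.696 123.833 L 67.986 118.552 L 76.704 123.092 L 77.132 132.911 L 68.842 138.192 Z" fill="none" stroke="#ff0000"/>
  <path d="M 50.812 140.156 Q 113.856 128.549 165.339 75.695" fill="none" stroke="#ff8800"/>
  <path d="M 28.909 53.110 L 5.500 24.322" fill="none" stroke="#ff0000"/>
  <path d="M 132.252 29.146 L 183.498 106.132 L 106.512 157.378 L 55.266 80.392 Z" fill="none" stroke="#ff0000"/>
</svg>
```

Since the viewBox matches the mm dimensions, user units are millimetres directly. The only transform is the Y-flip y_m = 171.211 − y_svg.

Shape 1 is a regular polygon drawn with `<path>`. Its stroke #ff0000 means cut at S896, F1108. After flipping Y the toolpath is (60.124,37.559) → (59.696,47.378) → (67.986,52.659) → (76.704,48.119) → (77.132,38.300) → (68.842,33.019) → (60.124,37.559), returning to the start.

Shape 2 is a quadratic bezier drawn with `<path>`. Its stroke #ff8800 means engrave at S346, F3135. After flipping Y the toolpath is (50.812,31.055) → (66.392,34.601) → (81.611,39.436) → (96.469,45.561) → (110.966,52.974) → (125.101,61.676) → (138.875,71.667) → (152.288,82.947) → (165.339,95.516).

Shape 3 is a line segment drawn with `<path>`. Its stroke #ff0000 means cut at S896, F1108. After flipping Y the toolpath is (28.909,118.101) → (5.500,146.889).

Shape 4 is a regular polygon drawn with `<path>`. Its stroke #ff0000 means cut at S896, F1108. After flipping Y the toolpath is (132.252,142.065) → (183.498,65.079) → (106.512,13.833) → (55.266,90.819) → (132.252,142.065), returning to the start.

G21
G90
G0 X60.124 Y37.559
M3 S896
G01 X59.696 Y47.378 F1108
G01 X67.986 Y52.659
G01 X76.704 Y48.119
G01 X77.132 Y38.300
G01 X68.842 Y33.019
G01 X60.124 Y37.559
M5
G0 X50.812 Y31.055
M3 S346
G01 X66.392 Y34.601 F3135
G01 X81.611 Y39.436
G01 X96.469 Y45.561
G01 X110.966 Y52.974
G01 X125.101 Y61.676
G01 X138.875 Y71.667
G01 X152.288 Y82.947
G01 X165.339 Y95.516
M5
G0 X28.909 Y118.101
M3 S896
G01 X5.500 Y146.889 F1108
M5
G0 X132.252 Y142.065
M3 S896
G01 X183.498 Y65.079 F1108
G01 X106.512 Y13.833
G01 X55.266 Y90.819
G01 X132.252 Y142.065
M5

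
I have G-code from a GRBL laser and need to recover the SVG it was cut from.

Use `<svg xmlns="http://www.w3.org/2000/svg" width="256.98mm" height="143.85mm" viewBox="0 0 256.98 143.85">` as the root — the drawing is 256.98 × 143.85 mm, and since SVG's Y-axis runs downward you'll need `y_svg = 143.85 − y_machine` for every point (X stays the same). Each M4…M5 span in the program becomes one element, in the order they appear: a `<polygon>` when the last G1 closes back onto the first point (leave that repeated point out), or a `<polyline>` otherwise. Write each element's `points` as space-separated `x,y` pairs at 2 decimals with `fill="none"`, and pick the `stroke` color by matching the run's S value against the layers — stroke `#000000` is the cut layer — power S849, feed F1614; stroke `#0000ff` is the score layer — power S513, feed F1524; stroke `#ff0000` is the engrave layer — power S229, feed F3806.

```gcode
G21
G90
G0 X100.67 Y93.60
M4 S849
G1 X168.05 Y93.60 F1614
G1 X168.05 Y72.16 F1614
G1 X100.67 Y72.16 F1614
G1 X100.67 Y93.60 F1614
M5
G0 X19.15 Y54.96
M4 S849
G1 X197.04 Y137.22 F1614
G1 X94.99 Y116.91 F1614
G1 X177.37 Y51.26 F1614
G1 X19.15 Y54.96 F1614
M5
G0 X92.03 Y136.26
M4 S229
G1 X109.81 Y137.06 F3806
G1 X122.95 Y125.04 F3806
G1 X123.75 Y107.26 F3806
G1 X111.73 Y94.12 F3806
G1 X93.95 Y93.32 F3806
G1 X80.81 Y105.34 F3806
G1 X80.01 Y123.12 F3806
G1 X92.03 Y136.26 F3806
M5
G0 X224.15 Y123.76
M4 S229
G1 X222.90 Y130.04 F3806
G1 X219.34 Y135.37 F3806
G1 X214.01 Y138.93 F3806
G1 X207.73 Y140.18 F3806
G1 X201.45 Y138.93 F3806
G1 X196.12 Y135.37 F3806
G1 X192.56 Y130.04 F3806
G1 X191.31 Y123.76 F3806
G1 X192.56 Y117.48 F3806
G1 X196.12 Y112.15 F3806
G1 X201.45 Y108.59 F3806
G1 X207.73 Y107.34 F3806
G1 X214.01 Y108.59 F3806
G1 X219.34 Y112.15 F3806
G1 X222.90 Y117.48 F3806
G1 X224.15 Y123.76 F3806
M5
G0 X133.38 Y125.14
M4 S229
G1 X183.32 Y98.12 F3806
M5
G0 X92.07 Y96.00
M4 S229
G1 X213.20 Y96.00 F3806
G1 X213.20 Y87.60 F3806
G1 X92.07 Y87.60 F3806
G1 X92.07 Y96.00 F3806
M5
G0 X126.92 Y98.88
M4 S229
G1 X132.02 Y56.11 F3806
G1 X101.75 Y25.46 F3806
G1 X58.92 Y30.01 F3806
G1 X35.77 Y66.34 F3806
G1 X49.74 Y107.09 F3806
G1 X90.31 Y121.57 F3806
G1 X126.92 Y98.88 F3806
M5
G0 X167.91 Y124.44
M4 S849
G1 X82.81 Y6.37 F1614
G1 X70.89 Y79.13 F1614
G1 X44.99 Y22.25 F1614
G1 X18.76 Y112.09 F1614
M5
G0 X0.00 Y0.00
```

Machine Y-up, SVG Y-down with viewBox height 143.85, so y_svg = 143.85 − y_machine; X carries over.

Run 1: power S849 maps to stroke `#000000` (cut). The run returns to its start, so emit a `<polygon>` with points (Y-flipped): 100.67,50.25 168.05,50.25 168.05,71.69 100.67,71.69.

Run 2: S849 ⇒ cut layer `#000000`. The run returns to its start, so emit a `<polygon>` with points (Y-flipped): 19.15,88.89 197.04,6.63 94.99,26.94 177.37,92.59.

Run 3: the run's S229 means `#ff0000` (engrave). The run returns to its start, so emit a `<polygon>` with points (Y-flipped): 92.03,7.59 109.81,6.79 122.95,18.81 123.75,36.59 111.73,49.73 93.95,50.53 80.81,38.51 80.01,20.73.

Run 4: S229 ⇒ engrave layer `#ff0000`. The run returns to its start, so emit a `<polygon>` with points (Y-flipped): 224.15,20.09 222.90,13.81 219.34,8.48 214.01,4.92 207.73,3.67 201.45,4.92 196.12,8.48 192.56,13.81 191.31,20.09 192.56,26.37 196.12,31.70 201.45,35.26 207.73,36.51 214.01,35.26 219.34,31.70 222.90,26.37.

Run 5: S229 ⇒ engrave layer `#ff0000`. The run is open, so emit a `<polyline>` with points (Y-flipped): 133.38,18.71 183.32,45.73.

Run 6: S229 ⇒ engrave layer `#ff0000`. The run returns to its start, so emit a `<polygon>` with points (Y-flipped): 92.07,47.85 213.20,47.85 213.20,56.25 92.07,56.25.

Run 7: S229 ⇒ engrave layer `#ff0000`. The run returns to its start, so emit a `<polygon>` with points (Y-flipped): 126.92,44.97 132.02,87.74 101.75,118.39 58.92,113.84 35.77,77.51 49.74,36.76 90.31,22.28.

Run 8: S849 ⇒ cut layer `#000000`. The run is open, so emit a `<polyline>` with points (Y-flipped): 167.91,19.41 82.81,137.48 70.89,64.72 44.99,121.60 18.76,31.76.

<svg xmlns="http://www.w3.org/2000/svg" width="256.98mm" height="143.85mm" viewBox="0 0 256.98 143.85">
  <polygon points="100.67,50.25 168.05,50.25 168.05,71.69 100.67,71.69" fill="none" stroke="#000000"/>
  <polygon points="19.15,88.89 197.04,6.63 94.99,26.94 177.37,92.59" fill="none" stroke="#000000"/>
  <polygon points="92.03,7.59 109.81,6.79 122.95,18.81 123.75,36.59 111.73,49.73 93.95,50.53 80.81,38.51 80.01,20.73" fill="none" stroke="#ff0000"/>
  <polygon points="224.15,20.09 222.90,13.81 219.34,8.48 214.01,4.92 207.73,3.67 201.45,4.92 196.12,8.48 192.56,13.81 191.31,20.09 192.56,26.37 196.12,31.70 201.45,35.26 207.73,36.51 214.01,35.26 219.34,31.70 222.90,26.37" fill="none" stroke="#ff0000"/>
  <polyline points="133.38,18.71 183.32,45.73" fill="none" stroke="#ff0000"/>
  <polygon points="92.07,47.85 213.20,47.85 213.20,56.25 92.07,56.25" fill="none" stroke="#ff0000"/>
  <polygon points="126.92,44.97 132.02,87.74 101.75,118.39 58.92,113.84 35.77,77.51 49.74,36.76 90.31,22.28" fill="none" stroke="#ff0000"/>
  <polyline points="167.91,19.41 82.81,137.48 70.89,64.72 44.99,121.60 18.76,31.76" fill="none" stroke="#000000"/>
</svg>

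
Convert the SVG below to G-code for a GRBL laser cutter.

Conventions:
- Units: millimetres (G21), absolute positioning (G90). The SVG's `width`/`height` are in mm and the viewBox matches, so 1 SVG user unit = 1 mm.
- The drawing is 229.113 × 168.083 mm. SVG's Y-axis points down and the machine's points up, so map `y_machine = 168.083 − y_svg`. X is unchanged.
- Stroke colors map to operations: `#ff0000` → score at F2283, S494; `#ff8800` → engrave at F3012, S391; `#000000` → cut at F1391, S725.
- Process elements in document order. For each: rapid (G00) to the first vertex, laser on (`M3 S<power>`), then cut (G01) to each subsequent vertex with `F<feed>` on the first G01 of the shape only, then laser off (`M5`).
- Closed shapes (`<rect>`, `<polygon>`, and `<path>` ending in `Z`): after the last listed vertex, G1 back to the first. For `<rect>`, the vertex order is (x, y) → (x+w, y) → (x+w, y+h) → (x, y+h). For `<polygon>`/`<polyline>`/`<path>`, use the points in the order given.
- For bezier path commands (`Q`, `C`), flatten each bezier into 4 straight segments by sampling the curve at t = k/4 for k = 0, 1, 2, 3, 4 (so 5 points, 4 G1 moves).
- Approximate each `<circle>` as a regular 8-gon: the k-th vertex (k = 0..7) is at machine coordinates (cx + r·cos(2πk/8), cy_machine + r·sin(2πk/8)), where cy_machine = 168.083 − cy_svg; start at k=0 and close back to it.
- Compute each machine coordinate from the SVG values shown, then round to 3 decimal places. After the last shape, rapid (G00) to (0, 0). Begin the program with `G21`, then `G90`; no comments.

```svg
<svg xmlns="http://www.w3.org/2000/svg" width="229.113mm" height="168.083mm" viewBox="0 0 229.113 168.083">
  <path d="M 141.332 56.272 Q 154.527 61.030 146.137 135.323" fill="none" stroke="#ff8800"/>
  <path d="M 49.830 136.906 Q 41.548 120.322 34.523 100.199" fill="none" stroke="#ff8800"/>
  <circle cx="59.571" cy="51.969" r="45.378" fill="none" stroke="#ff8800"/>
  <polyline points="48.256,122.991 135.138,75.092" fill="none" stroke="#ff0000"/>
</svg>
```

Since the viewBox matches the mm dimensions, user units are millimetres directly. The only transform is the Y-flip y_m = 168.083 − y_svg.

Shape 1 is a quadratic bezier drawn with `<path>`. Its stroke #ff8800 means engrave at S391, F3012. After flipping Y the toolpath is (141.332,111.811) → (146.580,105.086) → (149.131,89.669) → (148.983,65.561) → (146.137,32.760).

Shape 2 is a quadratic bezier drawn with `<path>`. Its stroke #ff8800 means engrave at S391, F3012. After flipping Y the toolpath is (49.830,31.177) → (45.768,39.690) → (41.862,48.646) → (38.114,58.044) → (34.523,67.884).

Shape 3 is a circle drawn with `<circle>`. Its stroke #ff8800 means engrave at S391, F3012. After flipping Y the toolpath is (104.949,116.114) → (91.658,148.201) → (59.571,161.492) → (27.484,148.201) → (14.193,116.114) → (27.484,84.027) → (59.571,70.736) → (91.658,84.027) → (104.949,116.114), returning to the start.

Shape 4 is a line segment drawn with `<polyline>`. Its stroke #ff0000 means score at S494, F2283. After flipping Y the toolpath is (48.256,45.092) → (135.138,92.991).

G21
G90
G00 X141.332 Y111.811
M3 S391
G01 X146.580 Y105.086 F3012
G01 X149.131 Y89.669
G01 X148.983 Y65.561
G01 X146.137 Y32.760
M5
G00 X49.830 Y31.177
M3 S391
G01 X45.768 Y39.690 F3012
G01 X41.862 Y48.646
G01 X38.114 Y58.044
G01 X34.523 Y67.884
M5
G00 X104.949 Y116.114
M3 S391
G01 X91.658 Y148.201 F3012
G01 X59.571 Y161.492
G01 X27.484 Y148.201
G01 X14.193 Y116.114
G01 X27.484 Y84.027
G01 X59.571 Y70.736
G01 X91.658 Y84.027
G01 X104.949 Y116.114
M5
G00 X48.256 Y45.092
M3 S494
G01 X135.138 Y92.991 F2283
M5
G00 X0.000 Y0.000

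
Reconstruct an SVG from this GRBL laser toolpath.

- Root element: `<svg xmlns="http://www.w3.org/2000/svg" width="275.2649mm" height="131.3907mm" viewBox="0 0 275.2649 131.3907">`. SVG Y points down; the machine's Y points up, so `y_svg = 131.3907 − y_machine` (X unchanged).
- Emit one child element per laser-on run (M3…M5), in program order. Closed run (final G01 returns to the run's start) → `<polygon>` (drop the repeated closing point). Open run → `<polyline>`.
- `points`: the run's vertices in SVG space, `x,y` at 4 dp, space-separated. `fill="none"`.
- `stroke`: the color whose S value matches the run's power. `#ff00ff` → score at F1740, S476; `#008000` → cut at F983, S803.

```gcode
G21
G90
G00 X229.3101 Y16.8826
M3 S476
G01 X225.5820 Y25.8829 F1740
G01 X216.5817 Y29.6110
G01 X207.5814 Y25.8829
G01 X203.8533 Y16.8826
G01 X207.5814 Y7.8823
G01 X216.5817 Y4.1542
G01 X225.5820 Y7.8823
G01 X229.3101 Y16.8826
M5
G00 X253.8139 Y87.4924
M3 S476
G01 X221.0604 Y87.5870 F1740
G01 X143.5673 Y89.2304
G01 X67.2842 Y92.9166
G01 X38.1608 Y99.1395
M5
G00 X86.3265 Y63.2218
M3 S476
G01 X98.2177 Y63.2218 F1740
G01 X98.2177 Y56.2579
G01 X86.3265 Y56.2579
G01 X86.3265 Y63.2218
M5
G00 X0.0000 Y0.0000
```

Machine Y-up, SVG Y-down with viewBox height 131.3907, so y_svg = 131.3907 − y_machine; X carries over. Every run uses S476, so all elements get stroke `#ff00ff` (score).

Run 1: The run returns to its start, so emit a `<polygon>` with points (Y-flipped): 229.3101,114.5081 225.5820,105.5078 216.5817,101.7797 207.5814,105.5078 203.8533,114.5081 207.5814,123.5084 216.5817,127.2365 225.5820,123.5084.

Run 2: The run is open, so emit a `<polyline>` with points (Y-flipped): 253.8139,43.8983 221.0604,43.8037 143.5673,42.1603 67.2842,38.4741 38.1608,32.2512.

Run 3: The run returns to its start, so emit a `<polygon>` with points (Y-flipped): 86.3265,68.1689 98.2177,68.1689 98.2177,75.1328 86.3265,75.1328.

<svg xmlns="http://www.w3.org/2000/svg" width="275.2649mm" height="131.3907mm" viewBox="0 0 275.2649 131.3907">
  <polygon points="229.3101,114.5081 225.5820,105.5078 216.5817,101.7797 207.5814,105.5078 203.8533,114.5081 207.5814,123.5084 216.5817,127.2365 225.5820,123.5084" fill="none" stroke="#ff00ff"/>
  <polyline points="253.8139,43.8983 221.0604,43.8037 143.5673,42.1603 67.2842,38.4741 38.1608,32.2512" fill="none" stroke="#ff00ff"/>
  <polygon points="86.3265,68.1689 98.2177,68.1689 98.2177,75.1328 86.3265,75.1328" fill="none" stroke="#ff00ff"/>
</svg>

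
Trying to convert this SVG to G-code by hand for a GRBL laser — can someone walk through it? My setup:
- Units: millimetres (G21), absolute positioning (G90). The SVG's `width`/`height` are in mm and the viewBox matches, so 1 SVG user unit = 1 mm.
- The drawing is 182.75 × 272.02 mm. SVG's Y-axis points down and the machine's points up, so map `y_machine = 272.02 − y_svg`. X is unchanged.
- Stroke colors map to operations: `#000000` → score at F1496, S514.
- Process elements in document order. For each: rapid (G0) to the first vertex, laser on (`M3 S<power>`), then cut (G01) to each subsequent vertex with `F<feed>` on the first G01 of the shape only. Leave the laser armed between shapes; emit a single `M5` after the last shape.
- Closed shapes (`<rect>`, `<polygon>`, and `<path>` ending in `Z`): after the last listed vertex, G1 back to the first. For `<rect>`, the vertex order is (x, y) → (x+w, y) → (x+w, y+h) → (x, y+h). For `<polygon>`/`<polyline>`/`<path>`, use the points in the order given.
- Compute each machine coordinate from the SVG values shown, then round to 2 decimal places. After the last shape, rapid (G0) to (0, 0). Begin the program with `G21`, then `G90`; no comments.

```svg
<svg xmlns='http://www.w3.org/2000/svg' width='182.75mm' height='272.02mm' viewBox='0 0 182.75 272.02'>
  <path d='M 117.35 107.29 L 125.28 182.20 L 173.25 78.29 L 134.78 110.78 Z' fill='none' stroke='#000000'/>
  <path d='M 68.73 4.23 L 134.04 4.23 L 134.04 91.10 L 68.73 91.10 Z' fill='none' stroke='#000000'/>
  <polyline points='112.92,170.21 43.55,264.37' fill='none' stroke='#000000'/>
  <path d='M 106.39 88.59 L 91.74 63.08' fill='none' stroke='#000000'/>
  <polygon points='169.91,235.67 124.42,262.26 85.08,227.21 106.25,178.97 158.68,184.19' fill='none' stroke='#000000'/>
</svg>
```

1 u = 1 mm; y_m = 272.02 − y.

[1] `<path>` closed polygon, #000000→score S514 F1496: (117.35,164.73) → (125.28,89.82) → (173.25,193.73) → (134.78,161.24) → (117.35,164.73) (closed)

[2] `<path>` rectangle, #000000→score S514 F1496: (68.73,267.79) → (134.04,267.79) → (134.04,180.92) → (68.73,180.92) → (68.73,267.79) (closed)

[3] `<polyline>` line segment, #000000→score S514 F1496: (112.92,101.81) → (43.55,7.65)

[4] `<path>` line segment, #000000→score S514 F1496: (106.39,183.43) → (91.74,208.94)

[5] `<polygon>` regular polygon, #000000→score S514 F1496: (169.91,36.35) → (124.42,9.76) → (85.08,44.81) → (106.25,93.05) → (158.68,87.83) → (169.91,36.35) (closed)

G21
G90
G0 X117.35 Y164.73
M3 S514
G01 X125.28 Y89.82 F1496
G01 X173.25 Y193.73
G01 X134.78 Y161.24
G01 X117.35 Y164.73
G0 X68.73 Y267.79
M3 S514
G01 X134.04 Y267.79 F1496
G01 X134.04 Y180.92
G01 X68.73 Y180.92
G01 X68.73 Y267.79
G0 X112.92 Y101.81
M3 S514
G01 X43.55 Y7.65 F1496
G0 X106.39 Y183.43
M3 S514
G01 X91.74 Y208.94 F1496
G0 X169.91 Y36.35
M3 S514
G01 X124.42 Y9.76 F1496
G01 X85.08 Y44.81
G01 X106.25 Y93.05
G01 X158.68 Y87.83
G01 X169.91 Y36.35
M5
G0 X0.00 Y0.00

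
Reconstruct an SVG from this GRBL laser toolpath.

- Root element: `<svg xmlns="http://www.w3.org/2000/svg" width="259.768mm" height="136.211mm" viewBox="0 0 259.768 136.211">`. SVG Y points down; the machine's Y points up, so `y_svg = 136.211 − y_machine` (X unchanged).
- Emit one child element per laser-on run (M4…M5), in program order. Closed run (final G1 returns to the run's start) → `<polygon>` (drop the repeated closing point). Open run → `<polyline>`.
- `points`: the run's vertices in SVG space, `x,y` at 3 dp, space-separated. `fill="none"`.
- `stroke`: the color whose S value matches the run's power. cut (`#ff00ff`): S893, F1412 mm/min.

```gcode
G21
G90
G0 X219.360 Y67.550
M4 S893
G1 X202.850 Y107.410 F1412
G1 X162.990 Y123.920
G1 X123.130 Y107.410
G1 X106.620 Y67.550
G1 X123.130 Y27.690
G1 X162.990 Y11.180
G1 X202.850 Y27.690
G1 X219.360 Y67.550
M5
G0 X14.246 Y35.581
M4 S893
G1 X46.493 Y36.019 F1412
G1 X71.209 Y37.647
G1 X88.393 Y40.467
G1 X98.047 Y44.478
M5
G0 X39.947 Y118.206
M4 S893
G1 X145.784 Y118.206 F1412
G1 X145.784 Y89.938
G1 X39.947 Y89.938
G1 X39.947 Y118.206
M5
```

<svg xmlns="http://www.w3.org/2000/svg" width="259.768mm" height="136.211mm" viewBox="0 0 259.768 136.211">
  <polygon points="219.360,68.661 202.850,28.801 162.990,12.291 123.130,28.801 106.620,68.661 123.130,108.521 162.990,125.031 202.850,108.521" fill="none" stroke="#ff00ff"/>
  <polyline points="14.246,100.630 46.493,100.192 71.209,98.564 88.393,95.744 98.047,91.733" fill="none" stroke="#ff00ff"/>
  <polygon points="39.947,18.005 145.784,18.005 145.784,46.273 39.947,46.273" fill="none" stroke="#ff00ff"/>
</svg>

Each laser-on run becomes one SVG element. Flip Y back into SVG space with y_svg = 136.211 − y_machine. Every run uses S893, so all elements get stroke `#ff00ff` (cut).

Run 1: The run returns to its start, so emit a `<polygon>` with points (Y-flipped): 219.360,68.661 202.850,28.801 162.990,12.291 123.130,28.801 106.620,68.661 123.130,108.521 162.990,125.031 202.850,108.521.

Run 2: The run is open, so emit a `<polyline>` with points (Y-flipped): 14.246,100.630 46.493,100.192 71.209,98.564 88.393,95.744 98.047,91.733.

Run 3: The run returns to its start, so emit a `<polygon>` with points (Y-flipped): 39.947,18.005 145.784,18.005 145.784,46.273 39.947,46.273.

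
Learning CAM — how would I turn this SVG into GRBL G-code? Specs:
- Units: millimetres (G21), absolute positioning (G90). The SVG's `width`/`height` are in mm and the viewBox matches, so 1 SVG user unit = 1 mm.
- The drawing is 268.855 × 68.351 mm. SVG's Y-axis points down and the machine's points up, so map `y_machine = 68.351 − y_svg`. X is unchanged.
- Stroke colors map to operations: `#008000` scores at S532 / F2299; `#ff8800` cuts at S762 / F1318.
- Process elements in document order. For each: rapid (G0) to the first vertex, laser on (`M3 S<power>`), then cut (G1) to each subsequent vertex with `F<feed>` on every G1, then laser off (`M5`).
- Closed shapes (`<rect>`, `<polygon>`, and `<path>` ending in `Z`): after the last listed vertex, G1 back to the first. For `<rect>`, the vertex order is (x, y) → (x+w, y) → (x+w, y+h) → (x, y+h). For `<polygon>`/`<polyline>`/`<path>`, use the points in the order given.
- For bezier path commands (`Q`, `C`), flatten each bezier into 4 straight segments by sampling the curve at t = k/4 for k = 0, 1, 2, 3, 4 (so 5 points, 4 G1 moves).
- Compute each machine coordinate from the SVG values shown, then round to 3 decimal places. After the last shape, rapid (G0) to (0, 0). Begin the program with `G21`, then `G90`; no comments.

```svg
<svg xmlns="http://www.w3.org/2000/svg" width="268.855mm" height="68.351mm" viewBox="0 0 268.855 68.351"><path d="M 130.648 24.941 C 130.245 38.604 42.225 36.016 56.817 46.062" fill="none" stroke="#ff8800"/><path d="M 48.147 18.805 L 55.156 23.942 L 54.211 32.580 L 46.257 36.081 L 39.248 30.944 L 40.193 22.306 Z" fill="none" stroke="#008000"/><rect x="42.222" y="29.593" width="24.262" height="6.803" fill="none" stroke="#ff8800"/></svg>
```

G21
G90
G0 X130.648 Y43.410
M3 S762
G1 X116.890 Y35.758 F1318
G1 X88.109 Y31.493 F1318
G1 X62.140 Y27.906 F1318
G1 X56.817 Y22.289 F1318
M5
G0 X48.147 Y49.546
M3 S532
G1 X55.156 Y44.409 F2299
G1 X54.211 Y35.771 F2299
G1 X46.257 Y32.270 F2299
G1 X39.248 Y37.407 F2299
G1 X40.193 Y46.045 F2299
G1 X48.147 Y49.546 F2299
M5
G0 X42.222 Y38.758
M3 S762
G1 X66.484 Y38.758 F1318
G1 X66.484 Y31.955 F1318
G1 X42.222 Y31.955 F1318
G1 X42.222 Y38.758 F1318
M5
G0 X0.000 Y0.000

Since the viewBox matches the mm dimensions, user units are millimetres directly. The only transform is the Y-flip y_m = 68.351 − y_svg.

Shape 1 is a cubic bezier drawn with `<path>`. Its stroke #ff8800 means cut at S762, F1318. After flipping Y the toolpath is (130.648,43.410) → (116.890,35.758) → (88.109,31.493) → (62.140,27.906) → (56.817,22.289).

Shape 2 is a regular polygon drawn with `<path>`. Its stroke #008000 means score at S532, F2299. After flipping Y the toolpath is (48.147,49.546) → (55.156,44.409) → (54.211,35.771) → (46.257,32.270) → (39.248,37.407) → (40.193,46.045) → (48.147,49.546), returning to the start.

Shape 3 is a rectangle drawn with `<rect>`. Its stroke #ff8800 means cut at S762, F1318. After flipping Y the toolpath is (42.222,38.758) → (66.484,38.758) → (66.484,31.955) → (42.222,31.955) → (42.222,38.758), returning to the start.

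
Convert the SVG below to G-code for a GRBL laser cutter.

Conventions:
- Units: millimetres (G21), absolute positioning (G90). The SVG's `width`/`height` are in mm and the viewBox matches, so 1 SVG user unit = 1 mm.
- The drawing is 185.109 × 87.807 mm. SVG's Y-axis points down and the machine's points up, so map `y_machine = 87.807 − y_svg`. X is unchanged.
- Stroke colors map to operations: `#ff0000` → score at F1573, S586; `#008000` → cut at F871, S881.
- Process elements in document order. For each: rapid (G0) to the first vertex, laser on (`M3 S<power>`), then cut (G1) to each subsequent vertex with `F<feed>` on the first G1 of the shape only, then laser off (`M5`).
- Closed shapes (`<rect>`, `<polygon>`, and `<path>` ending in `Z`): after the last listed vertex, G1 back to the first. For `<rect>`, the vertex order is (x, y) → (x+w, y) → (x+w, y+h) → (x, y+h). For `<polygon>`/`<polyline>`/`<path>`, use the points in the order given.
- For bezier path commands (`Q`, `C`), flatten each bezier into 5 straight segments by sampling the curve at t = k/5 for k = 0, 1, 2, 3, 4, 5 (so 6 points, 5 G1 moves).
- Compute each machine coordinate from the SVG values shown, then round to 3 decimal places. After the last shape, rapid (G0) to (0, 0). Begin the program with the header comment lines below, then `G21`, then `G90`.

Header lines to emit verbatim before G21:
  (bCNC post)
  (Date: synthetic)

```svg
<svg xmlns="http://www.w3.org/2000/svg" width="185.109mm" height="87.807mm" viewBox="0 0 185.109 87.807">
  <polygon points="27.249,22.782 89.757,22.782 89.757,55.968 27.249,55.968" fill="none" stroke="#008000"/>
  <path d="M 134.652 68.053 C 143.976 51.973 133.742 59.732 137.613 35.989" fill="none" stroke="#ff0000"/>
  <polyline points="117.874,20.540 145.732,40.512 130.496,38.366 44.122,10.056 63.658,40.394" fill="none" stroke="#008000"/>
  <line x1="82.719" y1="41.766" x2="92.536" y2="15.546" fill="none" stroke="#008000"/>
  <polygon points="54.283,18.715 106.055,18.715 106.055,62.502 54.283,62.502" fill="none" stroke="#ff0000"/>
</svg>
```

(bCNC post)
(Date: synthetic)
G21
G90
G0 X27.249 Y65.025
M3 S881
G1 X89.757 Y65.025 F871
G1 X89.757 Y31.839
G1 X27.249 Y31.839
G1 X27.249 Y65.025
M5
G0 X134.652 Y19.754
M3 S586
G1 X138.169 Y26.984 F1573
G1 X138.607 Y31.149
G1 X137.584 Y34.906
G1 X136.714 Y40.910
G1 X137.613 Y51.818
M5
G0 X117.874 Y67.267
M3 S881
G1 X145.732 Y47.295 F871
G1 X130.496 Y49.441
G1 X44.122 Y77.751
G1 X63.658 Y47.413
M5
G0 X82.719 Y46.041
M3 S881
G1 X92.536 Y72.261 F871
M5
G0 X54.283 Y69.092
M3 S586
G1 X106.055 Y69.092 F1573
G1 X106.055 Y25.305
G1 X54.283 Y25.305
G1 X54.283 Y69.092
M5
G0 X0.000 Y0.000

Since the viewBox matches the mm dimensions, user units are millimetres directly. The only transform is the Y-flip y_m = 87.807 − y_svg.

Shape 1 is a rectangle drawn with `<polygon>`. Its stroke #008000 means cut at S881, F871. After flipping Y the toolpath is (27.249,65.025) → (89.757,65.025) → (89.757,31.839) → (27.249,31.839) → (27.249,65.025), returning to the start.

Shape 2 is a cubic bezier drawn with `<path>`. Its stroke #ff0000 means score at S586, F1573. After flipping Y the toolpath is (134.652,19.754) → (138.169,26.984) → (138.607,31.149) → (137.584,34.906) → (136.714,40.910) → (137.613,51.818).

Shape 3 is a open polyline drawn with `<polyline>`. Its stroke #008000 means cut at S881, F871. After flipping Y the toolpath is (117.874,67.267) → (145.732,47.295) → (130.496,49.441) → (44.122,77.751) → (63.658,47.413).

Shape 4 is a line segment drawn with `<line>`. Its stroke #008000 means cut at S881, F871. After flipping Y the toolpath is (82.719,46.041) → (92.536,72.261).

Shape 5 is a rectangle drawn with `<polygon>`. Its stroke #ff0000 means score at S586, F1573. After flipping Y the toolpath is (54.283,69.092) → (106.055,69.092) → (106.055,25.305) → (54.283,25.305) → (54.283,69.092), returning to the start.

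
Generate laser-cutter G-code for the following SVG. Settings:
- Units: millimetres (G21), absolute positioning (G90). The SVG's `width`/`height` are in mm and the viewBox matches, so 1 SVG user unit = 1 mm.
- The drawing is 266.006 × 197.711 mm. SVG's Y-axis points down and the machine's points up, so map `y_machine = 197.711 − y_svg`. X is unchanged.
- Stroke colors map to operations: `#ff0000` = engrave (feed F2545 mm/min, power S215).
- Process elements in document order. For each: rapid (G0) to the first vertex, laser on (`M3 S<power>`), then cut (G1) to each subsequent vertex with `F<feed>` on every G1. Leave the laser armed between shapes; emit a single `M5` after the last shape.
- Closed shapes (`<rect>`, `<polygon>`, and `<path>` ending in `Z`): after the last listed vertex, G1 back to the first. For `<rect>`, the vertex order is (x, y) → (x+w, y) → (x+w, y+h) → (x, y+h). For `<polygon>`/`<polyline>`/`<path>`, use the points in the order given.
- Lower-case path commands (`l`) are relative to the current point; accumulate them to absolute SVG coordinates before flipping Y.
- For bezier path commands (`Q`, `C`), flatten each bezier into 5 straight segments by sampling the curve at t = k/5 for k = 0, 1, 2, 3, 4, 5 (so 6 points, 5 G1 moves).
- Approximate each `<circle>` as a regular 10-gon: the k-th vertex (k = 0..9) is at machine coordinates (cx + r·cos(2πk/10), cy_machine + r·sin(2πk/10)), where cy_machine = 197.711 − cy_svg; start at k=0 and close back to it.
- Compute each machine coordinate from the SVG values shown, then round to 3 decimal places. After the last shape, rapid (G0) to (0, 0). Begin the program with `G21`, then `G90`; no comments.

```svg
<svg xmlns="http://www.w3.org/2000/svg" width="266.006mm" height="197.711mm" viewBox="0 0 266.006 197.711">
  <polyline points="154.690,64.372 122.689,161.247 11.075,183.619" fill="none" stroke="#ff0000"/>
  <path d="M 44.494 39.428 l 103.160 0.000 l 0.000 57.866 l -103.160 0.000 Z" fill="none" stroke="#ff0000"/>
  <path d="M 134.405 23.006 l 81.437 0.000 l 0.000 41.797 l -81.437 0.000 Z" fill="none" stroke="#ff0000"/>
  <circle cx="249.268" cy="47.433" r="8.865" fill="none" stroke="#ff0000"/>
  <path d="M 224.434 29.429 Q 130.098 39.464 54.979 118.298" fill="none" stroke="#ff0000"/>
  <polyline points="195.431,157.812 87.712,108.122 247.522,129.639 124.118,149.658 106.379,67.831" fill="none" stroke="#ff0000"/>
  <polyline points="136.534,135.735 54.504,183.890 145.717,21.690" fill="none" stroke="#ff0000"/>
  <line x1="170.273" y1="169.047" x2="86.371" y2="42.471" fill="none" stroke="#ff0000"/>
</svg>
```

viewBox `0 0 266.006 197.711` with mm width/height → 1 unit = 1 mm. Flip: y_m = 197.711 − y_svg.

**Shape 1** — `<polyline>` open polyline, stroke `#ff0000` → engrave (S215, F2545). Machine vertices: (154.690,133.339) → (122.689,36.464) → (11.075,14.092). Open path.

**Shape 2** — `<path>` rectangle, stroke `#ff0000` → engrave (S215, F2545). Machine vertices: (44.494,158.283) → (147.654,158.283) → (147.654,100.417) → (44.494,100.417) → (44.494,158.283). Closed: final G1 returns to the first vertex.

**Shape 3** — `<path>` rectangle, stroke `#ff0000` → engrave (S215, F2545). Machine vertices: (134.405,174.705) → (215.842,174.705) → (215.842,132.908) → (134.405,132.908) → (134.405,174.705). Closed: final G1 returns to the first vertex.

**Shape 4** — `<circle>` circle, stroke `#ff0000` → engrave (S215, F2545). Machine vertices: (258.133,150.278) → (256.440,155.489) → (252.007,158.709) → (246.529,158.709) → (242.096,155.489) → (240.403,150.278) → (242.096,145.067) → (246.529,141.847) → (252.007,141.847) → (256.440,145.067) → (258.133,150.278). Closed: final G1 returns to the first vertex.

**Shape 5** — `<path>` quadratic bezier, stroke `#ff0000` → engrave (S215, F2545). Control points (SVG): P0=(224.434,29.429), P1=(130.098,39.464), P2=(54.979,118.298); sampled at t=k/5. Machine vertices: (224.434,168.282) → (187.468,161.516) → (152.040,149.246) → (118.149,131.472) → (85.795,108.195) → (54.979,79.413). Open path.

**Shape 6** — `<polyline>` open polyline, stroke `#ff0000` → engrave (S215, F2545). Machine vertices: (195.431,39.899) → (87.712,89.589) → (247.522,68.072) → (124.118,48.053) → (106.379,129.880). Open path.

**Shape 7** — `<polyline>` open polyline, stroke `#ff0000` → engrave (S215, F2545). Machine vertices: (136.534,61.976) → (54.504,13.821) → (145.717,176.021). Open path.

**Shape 8** — `<line>` line segment, stroke `#ff0000` → engrave (S215, F2545). Machine vertices: (170.273,28.664) → (86.371,155.240). Open path.

G21
G90
G0 X154.690 Y133.339
M3 S215
G1 X122.689 Y36.464 F2545
G1 X11.075 Y14.092 F2545
G0 X44.494 Y158.283
M3 S215
G1 X147.654 Y158.283 F2545
G1 X147.654 Y100.417 F2545
G1 X44.494 Y100.417 F2545
G1 X44.494 Y158.283 F2545
G0 X134.405 Y174.705
M3 S215
G1 X215.842 Y174.705 F2545
G1 X215.842 Y132.908 F2545
G1 X134.405 Y132.908 F2545
G1 X134.405 Y174.705 F2545
G0 X258.133 Y150.278
M3 S215
G1 X256.440 Y155.489 F2545
G1 X252.007 Y158.709 F2545
G1 X246.529 Y158.709 F2545
G1 X242.096 Y155.489 F2545
G1 X240.403 Y150.278 F2545
G1 X242.096 Y145.067 F2545
G1 X246.529 Y141.847 F2545
G1 X252.007 Y141.847 F2545
G1 X256.440 Y145.067 F2545
G1 X258.133 Y150.278 F2545
G0 X224.434 Y168.282
M3 S215
G1 X187.468 Y161.516 F2545
G1 X152.040 Y149.246 F2545
G1 X118.149 Y131.472 F2545
G1 X85.795 Y108.195 F2545
G1 X54.979 Y79.413 F2545
G0 X195.431 Y39.899
M3 S215
G1 X87.712 Y89.589 F2545
G1 X247.522 Y68.072 F2545
G1 X124.118 Y48.053 F2545
G1 X106.379 Y129.880 F2545
G0 X136.534 Y61.976
M3 S215
G1 X54.504 Y13.821 F2545
G1 X145.717 Y176.021 F2545
G0 X170.273 Y28.664
M3 S215
G1 X86.371 Y155.240 F2545
M5
G0 X0.000 Y0.000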